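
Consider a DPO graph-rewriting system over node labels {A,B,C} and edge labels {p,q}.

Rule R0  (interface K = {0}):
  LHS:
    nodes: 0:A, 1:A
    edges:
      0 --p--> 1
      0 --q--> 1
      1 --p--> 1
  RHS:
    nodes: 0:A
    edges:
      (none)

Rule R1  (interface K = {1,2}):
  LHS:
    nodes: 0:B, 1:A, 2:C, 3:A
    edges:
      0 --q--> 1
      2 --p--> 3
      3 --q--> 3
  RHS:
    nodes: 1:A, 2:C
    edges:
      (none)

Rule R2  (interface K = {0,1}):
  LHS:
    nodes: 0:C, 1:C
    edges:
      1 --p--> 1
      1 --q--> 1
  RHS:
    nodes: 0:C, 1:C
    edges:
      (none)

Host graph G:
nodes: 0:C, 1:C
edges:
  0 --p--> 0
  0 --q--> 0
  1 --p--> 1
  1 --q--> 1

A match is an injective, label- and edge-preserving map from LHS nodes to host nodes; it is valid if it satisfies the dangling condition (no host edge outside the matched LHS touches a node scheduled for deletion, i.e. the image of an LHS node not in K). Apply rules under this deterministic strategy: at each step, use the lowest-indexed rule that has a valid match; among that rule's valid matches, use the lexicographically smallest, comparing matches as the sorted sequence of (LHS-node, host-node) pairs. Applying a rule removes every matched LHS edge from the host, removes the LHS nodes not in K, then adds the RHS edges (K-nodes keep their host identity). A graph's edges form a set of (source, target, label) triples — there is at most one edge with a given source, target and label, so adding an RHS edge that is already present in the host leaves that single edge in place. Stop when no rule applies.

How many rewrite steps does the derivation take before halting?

Answer: 2

Steps:
initial: |V|=2 |E|=4  E = 0-p->0 0-q->0 1-p->1 1-q->1
step 1: apply R2 at {0↦0, 1↦1}  → |V|=2 |E|=2  E = 0-p->0 0-q->0
step 2: apply R2 at {0↦1, 1↦0}  → |V|=2 |E|=0  E = ∅
normal form: no rule applies after step 2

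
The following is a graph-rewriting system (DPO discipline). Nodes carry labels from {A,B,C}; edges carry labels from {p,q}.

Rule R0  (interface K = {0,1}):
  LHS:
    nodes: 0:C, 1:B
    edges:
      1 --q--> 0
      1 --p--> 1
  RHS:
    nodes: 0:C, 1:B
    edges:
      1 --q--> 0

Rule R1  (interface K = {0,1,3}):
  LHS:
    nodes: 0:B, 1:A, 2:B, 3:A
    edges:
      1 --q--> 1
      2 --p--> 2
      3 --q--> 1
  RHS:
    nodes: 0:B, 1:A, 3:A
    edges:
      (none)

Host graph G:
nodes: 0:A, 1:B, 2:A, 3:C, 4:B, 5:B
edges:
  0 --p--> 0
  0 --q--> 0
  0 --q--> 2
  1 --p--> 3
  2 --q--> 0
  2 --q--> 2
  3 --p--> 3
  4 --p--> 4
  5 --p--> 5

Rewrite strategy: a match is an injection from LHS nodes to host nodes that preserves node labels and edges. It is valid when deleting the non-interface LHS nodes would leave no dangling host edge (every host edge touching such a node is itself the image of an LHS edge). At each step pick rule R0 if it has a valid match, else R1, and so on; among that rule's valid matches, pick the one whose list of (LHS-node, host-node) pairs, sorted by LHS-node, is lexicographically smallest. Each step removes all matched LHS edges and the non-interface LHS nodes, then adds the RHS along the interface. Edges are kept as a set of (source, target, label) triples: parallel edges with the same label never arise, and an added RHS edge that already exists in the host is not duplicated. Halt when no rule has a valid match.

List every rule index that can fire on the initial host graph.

Answer: [R1]

Rewrite trace:
R0: no valid match — LHS pattern not found
R1: 8 valid matches — {0↦1, 1↦0, 2↦4, 3↦2}, {0↦1, 1↦0, 2↦5, 3↦2}, {0↦1, 1↦2, 2↦4, 3↦0} (+5 more)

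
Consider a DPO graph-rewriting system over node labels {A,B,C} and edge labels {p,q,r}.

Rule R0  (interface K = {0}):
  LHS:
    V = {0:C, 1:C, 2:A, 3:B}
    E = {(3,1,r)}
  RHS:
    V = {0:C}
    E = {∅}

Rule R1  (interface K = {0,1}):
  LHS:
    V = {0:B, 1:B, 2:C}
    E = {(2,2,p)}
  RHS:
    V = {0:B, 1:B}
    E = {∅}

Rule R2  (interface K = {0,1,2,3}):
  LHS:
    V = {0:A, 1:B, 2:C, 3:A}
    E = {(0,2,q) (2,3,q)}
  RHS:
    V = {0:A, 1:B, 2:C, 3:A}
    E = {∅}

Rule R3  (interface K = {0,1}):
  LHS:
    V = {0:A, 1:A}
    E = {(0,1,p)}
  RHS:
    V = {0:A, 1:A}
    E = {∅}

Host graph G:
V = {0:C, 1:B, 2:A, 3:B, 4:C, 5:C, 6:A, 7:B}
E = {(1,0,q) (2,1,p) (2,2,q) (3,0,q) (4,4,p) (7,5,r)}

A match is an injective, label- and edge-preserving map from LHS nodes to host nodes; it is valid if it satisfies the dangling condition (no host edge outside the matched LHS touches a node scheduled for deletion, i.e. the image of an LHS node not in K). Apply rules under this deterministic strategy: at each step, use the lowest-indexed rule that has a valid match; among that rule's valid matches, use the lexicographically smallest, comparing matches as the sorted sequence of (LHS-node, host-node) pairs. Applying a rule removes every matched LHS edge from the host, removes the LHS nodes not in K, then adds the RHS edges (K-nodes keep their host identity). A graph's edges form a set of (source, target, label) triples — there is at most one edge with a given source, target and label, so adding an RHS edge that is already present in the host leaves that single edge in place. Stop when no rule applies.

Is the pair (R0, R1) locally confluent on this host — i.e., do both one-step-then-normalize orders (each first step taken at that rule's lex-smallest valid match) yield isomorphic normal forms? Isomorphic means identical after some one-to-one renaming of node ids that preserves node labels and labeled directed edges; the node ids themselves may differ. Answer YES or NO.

branch R0-first: apply at {0↦0, 1↦5, 2↦6, 3↦7} → |E|=5, then 1 more step(s) → NF |V|=4 |E|=4 V={0:C, 1:B, 2:A, 3:B} E=1-q->0 2-p->1 2-q->2 3-q->0
branch R1-first: apply at {0↦1, 1↦3, 2↦4} → |E|=5, then 1 more step(s) → NF |V|=4 |E|=4 V={0:C, 1:B, 2:A, 3:B} E=1-q->0 2-p->1 2-q->2 3-q->0
graphs isomorphic (equal up to label-preserving node renaming)

Answer: YES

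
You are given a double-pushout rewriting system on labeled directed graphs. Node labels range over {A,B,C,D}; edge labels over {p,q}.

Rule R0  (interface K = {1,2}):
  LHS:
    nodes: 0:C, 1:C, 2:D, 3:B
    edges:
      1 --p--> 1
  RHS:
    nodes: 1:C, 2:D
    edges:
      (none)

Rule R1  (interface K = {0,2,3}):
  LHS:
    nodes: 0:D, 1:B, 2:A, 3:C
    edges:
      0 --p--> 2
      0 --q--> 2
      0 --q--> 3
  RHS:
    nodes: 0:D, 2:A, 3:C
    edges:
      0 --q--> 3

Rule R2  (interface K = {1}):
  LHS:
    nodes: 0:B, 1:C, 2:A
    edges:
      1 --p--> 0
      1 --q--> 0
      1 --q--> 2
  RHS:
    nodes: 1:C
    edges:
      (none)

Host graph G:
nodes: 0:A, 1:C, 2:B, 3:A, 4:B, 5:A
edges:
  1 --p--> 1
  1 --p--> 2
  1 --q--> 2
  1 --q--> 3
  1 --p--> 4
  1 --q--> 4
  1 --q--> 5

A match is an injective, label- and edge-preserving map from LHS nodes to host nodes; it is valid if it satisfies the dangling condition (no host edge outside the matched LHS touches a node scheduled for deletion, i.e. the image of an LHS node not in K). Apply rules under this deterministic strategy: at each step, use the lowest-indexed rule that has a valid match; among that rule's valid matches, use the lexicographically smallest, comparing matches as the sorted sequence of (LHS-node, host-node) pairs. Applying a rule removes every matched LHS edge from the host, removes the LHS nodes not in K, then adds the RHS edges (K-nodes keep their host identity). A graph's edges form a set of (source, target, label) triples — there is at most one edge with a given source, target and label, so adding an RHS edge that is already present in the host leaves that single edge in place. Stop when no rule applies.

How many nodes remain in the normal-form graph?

initial: |V|=6 |E|=7  E = 1-p->1 1-p->2 1-q->2 1-q->3 1-p->4 1-q->4 1-q->5
step 1: apply R2 at {0↦2, 1↦1, 2↦3}  → |V|=4 |E|=4  E = 1-p->1 1-p->4 1-q->4 1-q->5
step 2: apply R2 at {0↦4, 1↦1, 2↦5}  → |V|=2 |E|=1  E = 1-p->1
halt: no rule applies after step 2
NF nodes: {0:A, 1:C}

Answer: 2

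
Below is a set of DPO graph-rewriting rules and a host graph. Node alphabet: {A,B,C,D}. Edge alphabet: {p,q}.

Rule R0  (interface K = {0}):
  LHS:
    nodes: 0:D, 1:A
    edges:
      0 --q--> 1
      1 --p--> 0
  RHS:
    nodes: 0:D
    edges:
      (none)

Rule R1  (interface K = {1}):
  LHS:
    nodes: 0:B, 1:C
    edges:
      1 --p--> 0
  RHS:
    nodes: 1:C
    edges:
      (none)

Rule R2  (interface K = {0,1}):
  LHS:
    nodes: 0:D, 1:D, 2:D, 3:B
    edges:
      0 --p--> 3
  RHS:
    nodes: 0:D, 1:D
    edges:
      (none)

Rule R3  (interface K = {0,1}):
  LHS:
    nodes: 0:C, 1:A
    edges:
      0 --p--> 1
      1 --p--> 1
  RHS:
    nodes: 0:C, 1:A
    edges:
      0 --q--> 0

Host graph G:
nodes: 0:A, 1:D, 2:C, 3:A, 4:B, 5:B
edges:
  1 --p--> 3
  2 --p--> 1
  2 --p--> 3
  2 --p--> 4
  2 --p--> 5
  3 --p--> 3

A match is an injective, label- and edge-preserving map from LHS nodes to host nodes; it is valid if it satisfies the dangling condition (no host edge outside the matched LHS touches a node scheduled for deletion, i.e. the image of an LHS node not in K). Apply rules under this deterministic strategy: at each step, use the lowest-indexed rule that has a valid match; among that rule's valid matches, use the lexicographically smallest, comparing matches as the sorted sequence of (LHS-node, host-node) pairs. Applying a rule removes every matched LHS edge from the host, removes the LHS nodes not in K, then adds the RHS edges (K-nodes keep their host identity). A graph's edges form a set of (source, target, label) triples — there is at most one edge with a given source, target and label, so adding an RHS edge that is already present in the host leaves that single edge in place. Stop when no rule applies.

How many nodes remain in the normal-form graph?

Answer: 4

Steps:
start.  V:6 E:6  edges: 1-p->3 2-p->1 2-p->3 2-p->4 2-p->5 3-p->3
1. fire R1 via {0↦4, 1↦2}  →  V:5 E:5  edges: 1-p->3 2-p->1 2-p->3 2-p->5 3-p->3
2. fire R1 via {0↦5, 1↦2}  →  V:4 E:4  edges: 1-p->3 2-p->1 2-p->3 3-p->3
3. fire R3 via {0↦2, 1↦3}  →  V:4 E:3  edges: 1-p->3 2-p->1 2-q->2
halt: no rule applies after step 3
NF nodes: {0:A, 1:D, 2:C, 3:A}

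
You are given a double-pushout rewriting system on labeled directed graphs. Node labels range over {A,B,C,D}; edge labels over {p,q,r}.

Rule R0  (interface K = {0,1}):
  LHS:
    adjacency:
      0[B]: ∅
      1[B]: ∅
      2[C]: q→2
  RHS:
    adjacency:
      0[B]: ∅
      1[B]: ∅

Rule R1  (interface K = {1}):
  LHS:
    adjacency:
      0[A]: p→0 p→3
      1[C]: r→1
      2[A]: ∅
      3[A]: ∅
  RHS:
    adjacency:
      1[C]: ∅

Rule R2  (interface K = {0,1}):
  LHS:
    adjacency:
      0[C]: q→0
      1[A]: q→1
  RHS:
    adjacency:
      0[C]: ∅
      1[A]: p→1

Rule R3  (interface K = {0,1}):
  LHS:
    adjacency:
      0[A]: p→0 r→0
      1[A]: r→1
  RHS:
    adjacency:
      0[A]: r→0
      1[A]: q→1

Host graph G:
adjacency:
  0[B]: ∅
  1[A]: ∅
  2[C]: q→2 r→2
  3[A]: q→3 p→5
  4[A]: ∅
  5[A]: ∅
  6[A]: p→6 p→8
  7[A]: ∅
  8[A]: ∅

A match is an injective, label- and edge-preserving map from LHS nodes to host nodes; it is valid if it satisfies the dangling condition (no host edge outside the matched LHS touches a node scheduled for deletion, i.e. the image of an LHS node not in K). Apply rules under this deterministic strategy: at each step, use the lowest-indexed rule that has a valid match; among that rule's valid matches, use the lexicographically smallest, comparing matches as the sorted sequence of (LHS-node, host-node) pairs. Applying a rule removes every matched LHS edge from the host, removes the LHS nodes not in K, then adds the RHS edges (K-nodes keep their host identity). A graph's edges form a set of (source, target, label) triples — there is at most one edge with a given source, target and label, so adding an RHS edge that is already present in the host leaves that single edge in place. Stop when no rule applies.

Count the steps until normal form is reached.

start.  V:9 E:6  edges: 2-q->2 2-r->2 3-q->3 3-p->5 6-p->6 6-p->8
1. fire R1 via {0↦6, 1↦2, 2↦1, 3↦8}  →  V:6 E:3  edges: 2-q->2 3-q->3 3-p->5
2. fire R2 via {0↦2, 1↦3}  →  V:6 E:2  edges: 3-p->3 3-p->5
final graph: no rule applies after step 2

Answer: 2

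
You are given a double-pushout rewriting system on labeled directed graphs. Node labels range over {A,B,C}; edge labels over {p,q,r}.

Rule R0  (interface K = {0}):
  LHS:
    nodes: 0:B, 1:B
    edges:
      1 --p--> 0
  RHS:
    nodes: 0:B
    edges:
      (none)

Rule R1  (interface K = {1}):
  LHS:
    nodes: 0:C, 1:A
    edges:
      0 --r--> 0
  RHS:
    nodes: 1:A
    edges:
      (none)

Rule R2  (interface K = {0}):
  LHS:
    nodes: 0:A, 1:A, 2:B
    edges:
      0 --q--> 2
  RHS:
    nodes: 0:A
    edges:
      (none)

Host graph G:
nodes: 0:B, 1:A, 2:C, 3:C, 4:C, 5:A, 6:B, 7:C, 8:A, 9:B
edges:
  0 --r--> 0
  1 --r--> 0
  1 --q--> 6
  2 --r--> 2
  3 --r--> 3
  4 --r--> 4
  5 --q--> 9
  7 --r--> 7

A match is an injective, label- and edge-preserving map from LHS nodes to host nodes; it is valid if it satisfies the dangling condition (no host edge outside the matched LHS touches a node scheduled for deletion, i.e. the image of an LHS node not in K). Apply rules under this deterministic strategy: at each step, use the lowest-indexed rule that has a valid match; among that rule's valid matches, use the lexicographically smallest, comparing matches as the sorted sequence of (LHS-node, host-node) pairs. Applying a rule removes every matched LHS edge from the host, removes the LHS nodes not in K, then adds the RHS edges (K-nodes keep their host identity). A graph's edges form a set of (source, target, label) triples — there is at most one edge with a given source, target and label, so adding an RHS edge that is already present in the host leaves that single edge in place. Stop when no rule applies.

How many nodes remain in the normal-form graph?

Answer: 4

Derivation:
start.  V:10 E:8  edges: 0-r->0 1-r->0 1-q->6 2-r->2 3-r->3 4-r->4 5-q->9 7-r->7
1. fire R1 via {0↦2, 1↦1}  →  V:9 E:7  edges: 0-r->0 1-r->0 1-q->6 3-r->3 4-r->4 5-q->9 7-r->7
2. fire R1 via {0↦3, 1↦1}  →  V:8 E:6  edges: 0-r->0 1-r->0 1-q->6 4-r->4 5-q->9 7-r->7
3. fire R1 via {0↦4, 1↦1}  →  V:7 E:5  edges: 0-r->0 1-r->0 1-q->6 5-q->9 7-r->7
4. fire R1 via {0↦7, 1↦1}  →  V:6 E:4  edges: 0-r->0 1-r->0 1-q->6 5-q->9
5. fire R2 via {0↦1, 1↦8, 2↦6}  →  V:4 E:3  edges: 0-r->0 1-r->0 5-q->9
final graph: no rule applies after step 5
NF nodes: {0:B, 1:A, 5:A, 9:B}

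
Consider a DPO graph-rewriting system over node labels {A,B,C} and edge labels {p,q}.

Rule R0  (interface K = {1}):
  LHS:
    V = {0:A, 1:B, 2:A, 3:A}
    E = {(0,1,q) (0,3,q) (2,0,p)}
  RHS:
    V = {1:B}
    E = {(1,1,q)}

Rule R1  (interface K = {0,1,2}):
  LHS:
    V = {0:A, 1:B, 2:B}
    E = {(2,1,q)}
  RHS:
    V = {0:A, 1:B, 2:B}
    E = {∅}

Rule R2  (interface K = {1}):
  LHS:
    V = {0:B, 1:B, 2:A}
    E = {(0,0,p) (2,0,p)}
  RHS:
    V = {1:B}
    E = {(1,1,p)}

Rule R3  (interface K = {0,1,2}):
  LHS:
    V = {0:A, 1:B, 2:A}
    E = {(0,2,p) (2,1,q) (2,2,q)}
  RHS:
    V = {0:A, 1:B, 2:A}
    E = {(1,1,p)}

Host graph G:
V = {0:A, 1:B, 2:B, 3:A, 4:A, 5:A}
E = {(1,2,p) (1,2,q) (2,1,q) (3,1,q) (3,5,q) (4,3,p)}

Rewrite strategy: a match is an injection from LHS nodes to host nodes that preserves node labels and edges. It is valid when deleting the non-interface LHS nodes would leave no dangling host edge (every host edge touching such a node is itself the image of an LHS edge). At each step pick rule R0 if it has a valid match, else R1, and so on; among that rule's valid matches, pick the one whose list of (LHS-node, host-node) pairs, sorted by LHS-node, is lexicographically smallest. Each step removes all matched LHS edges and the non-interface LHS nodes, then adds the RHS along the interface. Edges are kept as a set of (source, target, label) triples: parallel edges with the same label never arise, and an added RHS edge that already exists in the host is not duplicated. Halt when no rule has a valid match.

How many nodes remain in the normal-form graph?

start.  V:6 E:6  edges: 1-p->2 1-q->2 2-q->1 3-q->1 3-q->5 4-p->3
1. fire R0 via {0↦3, 1↦1, 2↦4, 3↦5}  →  V:3 E:4  edges: 1-q->1 1-p->2 1-q->2 2-q->1
2. fire R1 via {0↦0, 1↦1, 2↦2}  →  V:3 E:3  edges: 1-q->1 1-p->2 1-q->2
3. fire R1 via {0↦0, 1↦2, 2↦1}  →  V:3 E:2  edges: 1-q->1 1-p->2
normal form: no rule applies after step 3
NF nodes: {0:A, 1:B, 2:B}

Answer: 3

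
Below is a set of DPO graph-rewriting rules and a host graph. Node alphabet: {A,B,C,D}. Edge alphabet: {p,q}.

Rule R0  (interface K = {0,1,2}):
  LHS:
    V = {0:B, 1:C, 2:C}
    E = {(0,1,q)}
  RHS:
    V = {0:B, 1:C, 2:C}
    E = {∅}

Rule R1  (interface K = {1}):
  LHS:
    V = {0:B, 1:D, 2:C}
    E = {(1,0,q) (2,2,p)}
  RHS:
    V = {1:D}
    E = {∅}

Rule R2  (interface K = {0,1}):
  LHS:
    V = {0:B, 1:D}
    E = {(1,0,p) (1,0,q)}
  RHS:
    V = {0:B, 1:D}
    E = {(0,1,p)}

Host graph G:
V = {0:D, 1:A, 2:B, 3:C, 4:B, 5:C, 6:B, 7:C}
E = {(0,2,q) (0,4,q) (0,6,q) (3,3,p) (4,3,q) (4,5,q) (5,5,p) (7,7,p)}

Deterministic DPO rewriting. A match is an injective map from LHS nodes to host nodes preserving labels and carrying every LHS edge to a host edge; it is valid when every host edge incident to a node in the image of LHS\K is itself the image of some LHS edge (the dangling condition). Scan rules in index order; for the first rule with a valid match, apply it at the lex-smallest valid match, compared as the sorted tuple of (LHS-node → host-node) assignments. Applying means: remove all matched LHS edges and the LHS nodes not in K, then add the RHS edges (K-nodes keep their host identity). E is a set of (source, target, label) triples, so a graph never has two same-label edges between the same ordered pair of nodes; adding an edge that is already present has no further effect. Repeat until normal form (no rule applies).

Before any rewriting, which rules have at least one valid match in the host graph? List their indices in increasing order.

Answer: [R0,R1]

Steps:
R0: 4 valid matches — {0↦4, 1↦3, 2↦5}, {0↦4, 1↦3, 2↦7}, {0↦4, 1↦5, 2↦3} (+1 more)
R1: 2 valid matches — {0↦2, 1↦0, 2↦7}, {0↦6, 1↦0, 2↦7}
R2: no valid match — LHS pattern not found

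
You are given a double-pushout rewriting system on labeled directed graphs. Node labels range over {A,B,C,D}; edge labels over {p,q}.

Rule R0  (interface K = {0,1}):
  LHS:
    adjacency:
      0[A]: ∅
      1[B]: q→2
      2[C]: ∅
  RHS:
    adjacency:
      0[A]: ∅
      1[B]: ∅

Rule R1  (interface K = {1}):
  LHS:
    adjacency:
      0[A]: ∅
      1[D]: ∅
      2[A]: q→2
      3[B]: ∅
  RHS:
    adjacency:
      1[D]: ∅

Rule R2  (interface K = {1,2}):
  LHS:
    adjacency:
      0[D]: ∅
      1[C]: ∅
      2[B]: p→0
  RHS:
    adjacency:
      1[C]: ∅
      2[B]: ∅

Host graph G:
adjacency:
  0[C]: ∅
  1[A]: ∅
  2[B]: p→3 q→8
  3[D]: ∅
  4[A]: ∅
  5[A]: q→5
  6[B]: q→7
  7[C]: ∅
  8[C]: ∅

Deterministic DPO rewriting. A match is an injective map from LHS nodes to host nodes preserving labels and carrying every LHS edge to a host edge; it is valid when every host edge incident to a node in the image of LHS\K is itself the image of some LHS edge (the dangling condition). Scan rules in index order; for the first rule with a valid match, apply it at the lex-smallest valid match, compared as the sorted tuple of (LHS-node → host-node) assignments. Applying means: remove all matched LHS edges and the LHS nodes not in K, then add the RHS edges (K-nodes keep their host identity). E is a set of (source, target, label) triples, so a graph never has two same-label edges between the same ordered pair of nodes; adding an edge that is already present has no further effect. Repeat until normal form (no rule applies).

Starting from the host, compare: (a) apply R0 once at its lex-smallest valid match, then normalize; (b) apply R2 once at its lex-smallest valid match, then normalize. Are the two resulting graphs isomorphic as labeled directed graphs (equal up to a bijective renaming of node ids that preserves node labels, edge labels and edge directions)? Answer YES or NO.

branch R0-first: apply at {0↦1, 1↦2, 2↦8} → |E|=3, then 3 more step(s) → NF |V|=3 |E|=0 V={0:C, 2:B, 4:A} E=∅
branch R2-first: apply at {0↦3, 1↦0, 2↦2} → |E|=3, then 2 more step(s) → NF |V|=6 |E|=1 V={0:C, 1:A, 2:B, 4:A, 5:A, 6:B} E=5-q->5
graphs not isomorphic

Answer: NO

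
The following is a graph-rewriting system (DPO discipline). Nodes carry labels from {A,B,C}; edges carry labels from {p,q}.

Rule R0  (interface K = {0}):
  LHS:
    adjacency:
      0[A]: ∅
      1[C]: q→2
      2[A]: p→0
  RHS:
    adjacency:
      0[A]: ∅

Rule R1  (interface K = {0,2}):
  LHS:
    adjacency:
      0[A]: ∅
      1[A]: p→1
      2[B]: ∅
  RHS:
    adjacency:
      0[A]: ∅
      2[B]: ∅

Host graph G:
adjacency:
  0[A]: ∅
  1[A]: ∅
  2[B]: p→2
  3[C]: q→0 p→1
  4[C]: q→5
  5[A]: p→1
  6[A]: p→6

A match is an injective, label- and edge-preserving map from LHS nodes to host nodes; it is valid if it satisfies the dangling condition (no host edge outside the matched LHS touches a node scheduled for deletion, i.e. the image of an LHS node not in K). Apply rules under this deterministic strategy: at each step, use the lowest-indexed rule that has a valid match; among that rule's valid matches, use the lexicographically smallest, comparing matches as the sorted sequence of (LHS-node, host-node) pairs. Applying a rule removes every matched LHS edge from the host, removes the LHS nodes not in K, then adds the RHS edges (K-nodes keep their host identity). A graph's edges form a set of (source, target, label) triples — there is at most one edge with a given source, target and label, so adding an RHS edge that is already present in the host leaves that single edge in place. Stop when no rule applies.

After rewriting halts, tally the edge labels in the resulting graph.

start.  V:7 E:6  edges: 2-p->2 3-q->0 3-p->1 4-q->5 5-p->1 6-p->6
1. fire R0 via {0↦1, 1↦4, 2↦5}  →  V:5 E:4  edges: 2-p->2 3-q->0 3-p->1 6-p->6
2. fire R1 via {0↦0, 1↦6, 2↦2}  →  V:4 E:3  edges: 2-p->2 3-q->0 3-p->1
normal form: no rule applies after step 2
NF edges: [(2, 2, 'p'), (3, 0, 'q'), (3, 1, 'p')]

Answer: p:2 q:1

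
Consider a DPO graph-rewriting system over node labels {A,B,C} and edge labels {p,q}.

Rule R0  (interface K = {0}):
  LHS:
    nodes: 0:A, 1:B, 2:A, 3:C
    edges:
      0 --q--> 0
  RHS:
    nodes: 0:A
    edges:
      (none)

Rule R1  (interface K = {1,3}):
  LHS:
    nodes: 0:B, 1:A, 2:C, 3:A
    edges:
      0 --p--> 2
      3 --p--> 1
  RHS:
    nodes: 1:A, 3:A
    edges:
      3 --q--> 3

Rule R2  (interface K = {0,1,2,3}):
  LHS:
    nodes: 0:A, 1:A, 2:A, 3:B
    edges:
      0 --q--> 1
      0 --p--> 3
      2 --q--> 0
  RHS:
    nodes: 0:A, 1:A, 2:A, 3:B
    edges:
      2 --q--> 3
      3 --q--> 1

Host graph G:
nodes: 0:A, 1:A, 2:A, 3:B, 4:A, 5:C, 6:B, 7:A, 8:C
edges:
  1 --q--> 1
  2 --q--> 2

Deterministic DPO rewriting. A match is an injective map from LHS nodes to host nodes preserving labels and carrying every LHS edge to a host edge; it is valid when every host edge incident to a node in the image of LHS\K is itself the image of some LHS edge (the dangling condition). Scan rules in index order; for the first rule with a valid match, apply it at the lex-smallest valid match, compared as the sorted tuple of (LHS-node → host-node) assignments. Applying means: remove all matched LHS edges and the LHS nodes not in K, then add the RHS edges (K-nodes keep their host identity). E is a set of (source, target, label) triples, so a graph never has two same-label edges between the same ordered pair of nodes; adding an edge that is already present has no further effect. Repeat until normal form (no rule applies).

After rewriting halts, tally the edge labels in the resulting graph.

Answer: (no edges)

Derivation:
start.  V:9 E:2  edges: 1-q->1 2-q->2
1. fire R0 via {0↦1, 1↦3, 2↦0, 3↦5}  →  V:6 E:1  edges: 2-q->2
2. fire R0 via {0↦2, 1↦6, 2↦1, 3↦8}  →  V:3 E:0  edges: ∅
halt: no rule applies after step 2
NF edges: []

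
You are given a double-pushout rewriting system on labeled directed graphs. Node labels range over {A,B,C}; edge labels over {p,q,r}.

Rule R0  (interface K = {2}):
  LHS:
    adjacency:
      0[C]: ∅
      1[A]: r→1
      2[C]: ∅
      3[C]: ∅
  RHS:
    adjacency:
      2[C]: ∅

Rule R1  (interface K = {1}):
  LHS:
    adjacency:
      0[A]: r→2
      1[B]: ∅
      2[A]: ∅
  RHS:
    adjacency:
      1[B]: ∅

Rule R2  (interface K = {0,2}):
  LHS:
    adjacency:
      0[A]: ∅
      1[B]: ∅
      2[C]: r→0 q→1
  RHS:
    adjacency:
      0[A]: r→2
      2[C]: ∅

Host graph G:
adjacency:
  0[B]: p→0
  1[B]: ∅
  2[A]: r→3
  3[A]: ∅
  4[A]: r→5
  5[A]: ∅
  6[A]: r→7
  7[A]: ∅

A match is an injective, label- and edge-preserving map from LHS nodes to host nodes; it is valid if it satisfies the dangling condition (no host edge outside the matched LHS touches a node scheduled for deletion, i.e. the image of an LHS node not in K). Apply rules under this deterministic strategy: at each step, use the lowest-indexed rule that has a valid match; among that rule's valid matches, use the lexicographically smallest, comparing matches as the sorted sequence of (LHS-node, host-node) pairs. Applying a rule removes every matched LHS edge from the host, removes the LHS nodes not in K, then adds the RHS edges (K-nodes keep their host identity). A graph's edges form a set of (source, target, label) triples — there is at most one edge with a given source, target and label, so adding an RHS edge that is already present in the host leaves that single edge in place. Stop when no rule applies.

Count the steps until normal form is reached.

Answer: 3

Rewrite trace:
[0] host  ⇒  8 nodes, 4 edges  {0-p->0 2-r->3 4-r->5 6-r->7}
[1] R1 @ {0↦2, 1↦0, 2↦3}  ⇒  6 nodes, 3 edges  {0-p->0 4-r->5 6-r->7}
[2] R1 @ {0↦4, 1↦0, 2↦5}  ⇒  4 nodes, 2 edges  {0-p->0 6-r->7}
[3] R1 @ {0↦6, 1↦0, 2↦7}  ⇒  2 nodes, 1 edges  {0-p->0}
final graph: no rule applies after step 3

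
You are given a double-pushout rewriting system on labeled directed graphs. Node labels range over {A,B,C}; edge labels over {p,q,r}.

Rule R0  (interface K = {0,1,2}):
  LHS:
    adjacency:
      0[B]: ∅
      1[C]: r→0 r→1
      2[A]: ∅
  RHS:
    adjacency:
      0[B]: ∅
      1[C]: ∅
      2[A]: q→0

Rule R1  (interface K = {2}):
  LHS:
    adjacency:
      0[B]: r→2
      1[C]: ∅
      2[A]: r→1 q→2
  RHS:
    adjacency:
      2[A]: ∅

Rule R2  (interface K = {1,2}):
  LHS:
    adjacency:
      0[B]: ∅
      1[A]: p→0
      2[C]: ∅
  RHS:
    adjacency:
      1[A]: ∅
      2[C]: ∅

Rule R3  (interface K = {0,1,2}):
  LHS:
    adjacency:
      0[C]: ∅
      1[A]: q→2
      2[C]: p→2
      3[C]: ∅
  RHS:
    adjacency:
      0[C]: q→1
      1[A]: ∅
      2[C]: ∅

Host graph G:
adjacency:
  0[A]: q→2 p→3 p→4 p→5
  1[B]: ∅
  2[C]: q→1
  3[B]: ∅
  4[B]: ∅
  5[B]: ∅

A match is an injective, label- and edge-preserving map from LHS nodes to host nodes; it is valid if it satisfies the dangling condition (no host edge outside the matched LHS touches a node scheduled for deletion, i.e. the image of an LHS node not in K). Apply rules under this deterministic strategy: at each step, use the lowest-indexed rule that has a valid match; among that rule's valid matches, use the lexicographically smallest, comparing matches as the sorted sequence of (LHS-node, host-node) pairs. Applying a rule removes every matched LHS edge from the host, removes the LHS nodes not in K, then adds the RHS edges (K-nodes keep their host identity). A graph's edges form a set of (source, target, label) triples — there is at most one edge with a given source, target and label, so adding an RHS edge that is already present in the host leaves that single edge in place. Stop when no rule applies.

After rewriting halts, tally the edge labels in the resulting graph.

initial: |V|=6 |E|=5  E = 0-q->2 0-p->3 0-p->4 0-p->5 2-q->1
step 1: apply R2 at {0↦3, 1↦0, 2↦2}  → |V|=5 |E|=4  E = 0-q->2 0-p->4 0-p->5 2-q->1
step 2: apply R2 at {0↦4, 1↦0, 2↦2}  → |V|=4 |E|=3  E = 0-q->2 0-p->5 2-q->1
step 3: apply R2 at {0↦5, 1↦0, 2↦2}  → |V|=3 |E|=2  E = 0-q->2 2-q->1
final graph: no rule applies after step 3
NF edges: [(0, 2, 'q'), (2, 1, 'q')]

Answer: q:2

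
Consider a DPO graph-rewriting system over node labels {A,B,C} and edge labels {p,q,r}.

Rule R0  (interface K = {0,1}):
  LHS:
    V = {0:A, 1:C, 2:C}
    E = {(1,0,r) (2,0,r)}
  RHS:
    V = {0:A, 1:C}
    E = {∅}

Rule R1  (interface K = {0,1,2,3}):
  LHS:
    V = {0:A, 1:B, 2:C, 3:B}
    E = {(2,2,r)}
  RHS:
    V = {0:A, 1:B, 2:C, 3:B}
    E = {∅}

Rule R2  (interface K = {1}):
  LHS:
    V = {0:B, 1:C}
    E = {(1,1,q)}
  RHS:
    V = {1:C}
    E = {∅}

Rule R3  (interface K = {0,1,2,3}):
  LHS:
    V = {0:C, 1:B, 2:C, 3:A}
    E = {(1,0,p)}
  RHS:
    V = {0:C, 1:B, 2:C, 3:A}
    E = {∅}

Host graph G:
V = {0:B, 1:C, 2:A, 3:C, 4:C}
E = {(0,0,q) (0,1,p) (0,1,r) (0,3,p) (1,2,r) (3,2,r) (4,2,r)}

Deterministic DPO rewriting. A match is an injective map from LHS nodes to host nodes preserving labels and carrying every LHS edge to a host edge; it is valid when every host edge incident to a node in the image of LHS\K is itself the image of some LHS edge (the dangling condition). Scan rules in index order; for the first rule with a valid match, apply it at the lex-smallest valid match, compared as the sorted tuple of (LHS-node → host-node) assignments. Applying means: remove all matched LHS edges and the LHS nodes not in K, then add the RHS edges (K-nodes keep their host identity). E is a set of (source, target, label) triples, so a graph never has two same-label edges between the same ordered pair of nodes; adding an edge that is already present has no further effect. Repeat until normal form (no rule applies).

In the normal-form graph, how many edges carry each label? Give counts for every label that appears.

Answer: q:1 r:2

Steps:
[0] host  ⇒  5 nodes, 7 edges  {0-q->0 0-p->1 0-r->1 0-p->3 1-r->2 3-r->2 4-r->2}
[1] R0 @ {0↦2, 1↦1, 2↦4}  ⇒  4 nodes, 5 edges  {0-q->0 0-p->1 0-r->1 0-p->3 3-r->2}
[2] R3 @ {0↦1, 1↦0, 2↦3, 3↦2}  ⇒  4 nodes, 4 edges  {0-q->0 0-r->1 0-p->3 3-r->2}
[3] R3 @ {0↦3, 1↦0, 2↦1, 3↦2}  ⇒  4 nodes, 3 edges  {0-q->0 0-r->1 3-r->2}
final graph: no rule applies after step 3
NF edges: [(0, 0, 'q'), (0, 1, 'r'), (3, 2, 'r')]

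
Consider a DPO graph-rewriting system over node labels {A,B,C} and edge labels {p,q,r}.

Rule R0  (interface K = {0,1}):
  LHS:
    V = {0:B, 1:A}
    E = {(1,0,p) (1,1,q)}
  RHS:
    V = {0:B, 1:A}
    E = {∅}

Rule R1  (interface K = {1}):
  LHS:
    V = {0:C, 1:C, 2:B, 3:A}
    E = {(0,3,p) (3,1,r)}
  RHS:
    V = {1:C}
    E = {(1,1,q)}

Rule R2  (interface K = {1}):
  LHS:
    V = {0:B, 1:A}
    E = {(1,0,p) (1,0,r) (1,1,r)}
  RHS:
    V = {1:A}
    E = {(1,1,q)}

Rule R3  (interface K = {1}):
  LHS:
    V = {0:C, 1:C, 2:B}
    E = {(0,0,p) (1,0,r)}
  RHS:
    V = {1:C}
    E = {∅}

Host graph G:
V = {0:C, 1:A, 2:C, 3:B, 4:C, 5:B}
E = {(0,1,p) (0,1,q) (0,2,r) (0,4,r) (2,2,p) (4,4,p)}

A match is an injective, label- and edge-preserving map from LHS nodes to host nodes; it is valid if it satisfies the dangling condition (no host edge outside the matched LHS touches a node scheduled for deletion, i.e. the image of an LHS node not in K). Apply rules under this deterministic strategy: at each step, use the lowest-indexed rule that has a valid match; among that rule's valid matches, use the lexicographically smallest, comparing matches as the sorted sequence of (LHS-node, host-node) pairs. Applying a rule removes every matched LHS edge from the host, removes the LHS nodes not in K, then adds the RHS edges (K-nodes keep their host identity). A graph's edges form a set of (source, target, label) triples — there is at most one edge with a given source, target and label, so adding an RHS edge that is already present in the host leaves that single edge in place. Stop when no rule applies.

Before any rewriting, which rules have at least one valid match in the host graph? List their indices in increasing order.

Answer: [R3]

Rewrite trace:
R0: no valid match — LHS pattern not found
R1: no valid match — LHS pattern not found
R2: no valid match — LHS pattern not found
R3: 4 valid matches — {0↦2, 1↦0, 2↦3}, {0↦2, 1↦0, 2↦5}, {0↦4, 1↦0, 2↦3} (+1 more)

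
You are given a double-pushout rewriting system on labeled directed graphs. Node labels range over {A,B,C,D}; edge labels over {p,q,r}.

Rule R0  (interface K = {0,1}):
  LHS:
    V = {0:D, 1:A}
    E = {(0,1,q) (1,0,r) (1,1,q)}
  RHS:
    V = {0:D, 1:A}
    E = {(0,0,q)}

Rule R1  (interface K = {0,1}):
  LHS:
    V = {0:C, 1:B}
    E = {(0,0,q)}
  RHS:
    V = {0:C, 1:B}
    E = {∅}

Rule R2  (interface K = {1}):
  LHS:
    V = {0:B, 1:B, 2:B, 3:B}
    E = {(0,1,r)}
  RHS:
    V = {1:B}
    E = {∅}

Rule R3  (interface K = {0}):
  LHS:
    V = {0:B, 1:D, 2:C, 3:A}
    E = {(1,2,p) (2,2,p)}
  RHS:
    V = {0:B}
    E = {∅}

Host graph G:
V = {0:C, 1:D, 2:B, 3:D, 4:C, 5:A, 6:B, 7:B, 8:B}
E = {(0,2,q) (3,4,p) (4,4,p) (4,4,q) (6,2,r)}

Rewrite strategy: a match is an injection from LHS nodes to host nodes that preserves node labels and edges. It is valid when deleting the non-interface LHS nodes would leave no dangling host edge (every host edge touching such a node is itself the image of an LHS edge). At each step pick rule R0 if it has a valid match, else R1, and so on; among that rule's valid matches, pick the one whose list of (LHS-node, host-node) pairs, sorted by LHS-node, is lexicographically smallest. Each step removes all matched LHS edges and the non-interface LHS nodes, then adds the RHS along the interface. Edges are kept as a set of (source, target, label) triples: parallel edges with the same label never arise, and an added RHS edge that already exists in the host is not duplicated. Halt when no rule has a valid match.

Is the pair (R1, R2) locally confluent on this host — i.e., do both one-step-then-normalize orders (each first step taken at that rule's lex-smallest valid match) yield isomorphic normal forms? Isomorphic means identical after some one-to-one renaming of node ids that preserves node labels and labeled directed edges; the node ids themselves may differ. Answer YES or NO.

Answer: YES

Steps:
branch R1-first: apply at {0↦4, 1↦2} → |E|=4, then 2 more step(s) → NF |V|=3 |E|=1 V={0:C, 1:D, 2:B} E=0-q->2
branch R2-first: apply at {0↦6, 1↦2, 2↦7, 3↦8} → |E|=4, then 2 more step(s) → NF |V|=3 |E|=1 V={0:C, 1:D, 2:B} E=0-q->2
graphs isomorphic (equal up to label-preserving node renaming)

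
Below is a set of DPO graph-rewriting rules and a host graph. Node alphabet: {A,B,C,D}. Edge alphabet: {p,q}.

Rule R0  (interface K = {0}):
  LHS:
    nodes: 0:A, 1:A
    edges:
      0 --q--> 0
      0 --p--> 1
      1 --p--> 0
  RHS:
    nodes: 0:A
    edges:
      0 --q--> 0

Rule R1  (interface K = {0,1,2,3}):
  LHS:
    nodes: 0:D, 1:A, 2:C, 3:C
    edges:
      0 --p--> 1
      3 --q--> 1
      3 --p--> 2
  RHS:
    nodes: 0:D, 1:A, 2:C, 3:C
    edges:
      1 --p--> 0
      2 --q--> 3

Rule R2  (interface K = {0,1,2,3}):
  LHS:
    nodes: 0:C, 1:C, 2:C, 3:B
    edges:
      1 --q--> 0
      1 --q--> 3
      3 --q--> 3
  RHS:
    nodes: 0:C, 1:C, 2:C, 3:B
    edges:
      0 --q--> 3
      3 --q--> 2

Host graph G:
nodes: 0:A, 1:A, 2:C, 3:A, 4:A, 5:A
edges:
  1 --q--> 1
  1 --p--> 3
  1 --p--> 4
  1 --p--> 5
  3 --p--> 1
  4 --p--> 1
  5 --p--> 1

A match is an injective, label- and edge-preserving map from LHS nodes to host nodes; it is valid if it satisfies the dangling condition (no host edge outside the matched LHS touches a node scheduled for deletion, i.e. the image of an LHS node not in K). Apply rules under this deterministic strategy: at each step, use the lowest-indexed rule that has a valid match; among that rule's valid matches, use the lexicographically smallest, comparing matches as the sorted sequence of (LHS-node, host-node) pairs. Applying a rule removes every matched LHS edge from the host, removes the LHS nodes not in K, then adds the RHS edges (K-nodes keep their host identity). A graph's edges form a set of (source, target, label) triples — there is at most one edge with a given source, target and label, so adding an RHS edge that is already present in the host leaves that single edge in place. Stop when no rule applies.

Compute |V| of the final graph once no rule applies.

Answer: 3

Steps:
[0] host  ⇒  6 nodes, 7 edges  {1-q->1 1-p->3 1-p->4 1-p->5 3-p->1 4-p->1 5-p->1}
[1] R0 @ {0↦1, 1↦3}  ⇒  5 nodes, 5 edges  {1-q->1 1-p->4 1-p->5 4-p->1 5-p->1}
[2] R0 @ {0↦1, 1↦4}  ⇒  4 nodes, 3 edges  {1-q->1 1-p->5 5-p->1}
[3] R0 @ {0↦1, 1↦5}  ⇒  3 nodes, 1 edges  {1-q->1}
halt: no rule applies after step 3
NF nodes: {0:A, 1:A, 2:C}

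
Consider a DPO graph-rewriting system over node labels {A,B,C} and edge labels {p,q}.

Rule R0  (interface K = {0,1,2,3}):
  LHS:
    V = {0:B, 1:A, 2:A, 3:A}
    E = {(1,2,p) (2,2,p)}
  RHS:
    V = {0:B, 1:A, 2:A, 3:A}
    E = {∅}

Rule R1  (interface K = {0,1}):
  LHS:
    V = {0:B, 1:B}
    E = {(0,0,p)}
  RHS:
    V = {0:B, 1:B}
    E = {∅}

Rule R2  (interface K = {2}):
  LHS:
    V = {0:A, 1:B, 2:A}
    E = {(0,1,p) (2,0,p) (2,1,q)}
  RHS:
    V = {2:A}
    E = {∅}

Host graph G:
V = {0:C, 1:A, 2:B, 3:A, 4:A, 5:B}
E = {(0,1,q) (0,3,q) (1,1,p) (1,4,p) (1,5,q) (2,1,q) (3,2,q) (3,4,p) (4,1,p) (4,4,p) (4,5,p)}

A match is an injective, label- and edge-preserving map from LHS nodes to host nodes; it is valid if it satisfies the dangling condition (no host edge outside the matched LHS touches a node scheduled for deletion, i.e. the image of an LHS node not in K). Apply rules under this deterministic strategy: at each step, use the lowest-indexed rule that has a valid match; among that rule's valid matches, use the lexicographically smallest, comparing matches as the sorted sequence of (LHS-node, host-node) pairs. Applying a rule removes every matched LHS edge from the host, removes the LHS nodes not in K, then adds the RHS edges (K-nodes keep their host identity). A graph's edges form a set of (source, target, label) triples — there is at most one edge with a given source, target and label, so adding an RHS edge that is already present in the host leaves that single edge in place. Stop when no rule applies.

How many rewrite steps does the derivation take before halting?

start.  V:6 E:11  edges: 0-q->1 0-q->3 1-p->1 1-p->4 1-q->5 2-q->1 3-q->2 3-p->4 4-p->1 4-p->4 4-p->5
1. fire R0 via {0↦2, 1↦1, 2↦4, 3↦3}  →  V:6 E:9  edges: 0-q->1 0-q->3 1-p->1 1-q->5 2-q->1 3-q->2 3-p->4 4-p->1 4-p->5
2. fire R0 via {0↦2, 1↦4, 2↦1, 3↦3}  →  V:6 E:7  edges: 0-q->1 0-q->3 1-q->5 2-q->1 3-q->2 3-p->4 4-p->5
normal form: no rule applies after step 2

Answer: 2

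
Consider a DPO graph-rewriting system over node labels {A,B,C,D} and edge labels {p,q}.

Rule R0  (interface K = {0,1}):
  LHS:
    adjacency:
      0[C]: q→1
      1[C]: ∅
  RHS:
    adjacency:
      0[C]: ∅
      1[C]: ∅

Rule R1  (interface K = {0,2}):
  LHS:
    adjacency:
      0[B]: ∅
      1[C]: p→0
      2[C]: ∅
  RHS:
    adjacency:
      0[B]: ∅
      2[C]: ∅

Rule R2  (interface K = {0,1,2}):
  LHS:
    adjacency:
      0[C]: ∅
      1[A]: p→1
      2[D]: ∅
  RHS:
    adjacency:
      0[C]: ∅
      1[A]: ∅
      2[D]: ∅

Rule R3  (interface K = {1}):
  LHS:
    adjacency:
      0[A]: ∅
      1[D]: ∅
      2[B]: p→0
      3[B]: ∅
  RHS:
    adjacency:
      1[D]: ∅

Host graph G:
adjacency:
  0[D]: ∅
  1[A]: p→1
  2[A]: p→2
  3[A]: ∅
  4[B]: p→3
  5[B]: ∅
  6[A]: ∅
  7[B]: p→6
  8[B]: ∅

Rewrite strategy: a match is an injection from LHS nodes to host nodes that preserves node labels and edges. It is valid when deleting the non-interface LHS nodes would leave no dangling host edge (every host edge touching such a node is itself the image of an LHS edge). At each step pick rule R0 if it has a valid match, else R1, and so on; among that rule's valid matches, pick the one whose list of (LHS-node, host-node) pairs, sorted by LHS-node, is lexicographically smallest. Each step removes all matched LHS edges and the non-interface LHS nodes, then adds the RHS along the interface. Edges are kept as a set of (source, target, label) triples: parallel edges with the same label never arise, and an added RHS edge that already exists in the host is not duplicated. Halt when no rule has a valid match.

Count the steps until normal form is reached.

initial: |V|=9 |E|=4  E = 1-p->1 2-p->2 4-p->3 7-p->6
step 1: apply R3 at {0↦3, 1↦0, 2↦4, 3↦5}  → |V|=6 |E|=3  E = 1-p->1 2-p->2 7-p->6
step 2: apply R3 at {0↦6, 1↦0, 2↦7, 3↦8}  → |V|=3 |E|=2  E = 1-p->1 2-p->2
final graph: no rule applies after step 2

Answer: 2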